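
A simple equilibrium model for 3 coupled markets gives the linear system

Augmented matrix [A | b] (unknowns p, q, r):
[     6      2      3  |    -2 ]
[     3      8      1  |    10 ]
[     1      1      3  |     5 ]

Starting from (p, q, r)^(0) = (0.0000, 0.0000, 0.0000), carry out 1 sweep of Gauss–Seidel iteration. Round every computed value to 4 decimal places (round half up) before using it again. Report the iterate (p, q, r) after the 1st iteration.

Iteration 1:
  p = (-2 - (2)·0.0000 - (3)·0.0000) / (6) = -0.3333
  q = (10 - (3)·-0.3333 - (1)·0.0000) / (8) = 1.3750
  r = (5 - (1)·-0.3333 - (1)·1.3750) / (3) = 1.3194

(-0.3333, 1.3750, 1.3194)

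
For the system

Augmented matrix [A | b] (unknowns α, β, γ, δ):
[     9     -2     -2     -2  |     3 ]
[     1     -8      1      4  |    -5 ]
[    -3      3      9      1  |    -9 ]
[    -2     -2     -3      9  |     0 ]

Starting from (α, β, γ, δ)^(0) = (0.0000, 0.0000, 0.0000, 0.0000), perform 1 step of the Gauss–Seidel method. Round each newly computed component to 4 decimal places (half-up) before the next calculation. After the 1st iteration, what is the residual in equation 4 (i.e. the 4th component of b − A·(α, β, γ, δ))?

-0.0004

Iteration 1:
  α = (3 - (-2)·0.0000 - (-2)·0.0000 - (-2)·0.0000) / (9) = 0.3333
  β = (-5 - (1)·0.3333 - (1)·0.0000 - (4)·0.0000) / (-8) = 0.6667
  γ = (-9 - (-3)·0.3333 - (3)·0.6667 - (1)·0.0000) / (9) = -1.1111
  δ = (0 - (-2)·0.3333 - (-2)·0.6667 - (-3)·-1.1111) / (9) = -0.1481
Residual b − A·x = (-1.1847, 1.7038, 0.1478, -0.0004)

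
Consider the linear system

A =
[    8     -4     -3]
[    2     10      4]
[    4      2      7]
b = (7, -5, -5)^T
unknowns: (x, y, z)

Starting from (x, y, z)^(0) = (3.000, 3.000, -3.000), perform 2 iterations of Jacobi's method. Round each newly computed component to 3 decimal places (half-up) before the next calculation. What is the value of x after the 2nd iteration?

-0.307

Iteration 1:
  x = (7 - (-4)·3.000 - (-3)·-3.000) / (8) = 1.250
  y = (-5 - (2)·3.000 - (4)·-3.000) / (10) = 0.100
  z = (-5 - (4)·3.000 - (2)·3.000) / (7) = -3.286
Iteration 2:
  x = (7 - (-4)·0.100 - (-3)·-3.286) / (8) = -0.307
  y = (-5 - (2)·1.250 - (4)·-3.286) / (10) = 0.564
  z = (-5 - (4)·1.250 - (2)·0.100) / (7) = -1.457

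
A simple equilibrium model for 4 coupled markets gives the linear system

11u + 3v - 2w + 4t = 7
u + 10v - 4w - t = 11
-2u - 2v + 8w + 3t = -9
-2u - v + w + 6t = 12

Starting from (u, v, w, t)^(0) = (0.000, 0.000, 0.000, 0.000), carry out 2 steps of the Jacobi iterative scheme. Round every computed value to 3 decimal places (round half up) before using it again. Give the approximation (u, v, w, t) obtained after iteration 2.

Iteration 1:
  u = (7 - (3)·0.000 - (-2)·0.000 - (4)·0.000) / (11) = 0.636
  v = (11 - (1)·0.000 - (-4)·0.000 - (-1)·0.000) / (10) = 1.100
  w = (-9 - (-2)·0.000 - (-2)·0.000 - (3)·0.000) / (8) = -1.125
  t = (12 - (-2)·0.000 - (-1)·0.000 - (1)·0.000) / (6) = 2.000
Iteration 2:
  u = (7 - (3)·1.100 - (-2)·-1.125 - (4)·2.000) / (11) = -0.595
  v = (11 - (1)·0.636 - (-4)·-1.125 - (-1)·2.000) / (10) = 0.786
  w = (-9 - (-2)·0.636 - (-2)·1.100 - (3)·2.000) / (8) = -1.441
  t = (12 - (-2)·0.636 - (-1)·1.100 - (1)·-1.125) / (6) = 2.583

(-0.595, 0.786, -1.441, 2.583)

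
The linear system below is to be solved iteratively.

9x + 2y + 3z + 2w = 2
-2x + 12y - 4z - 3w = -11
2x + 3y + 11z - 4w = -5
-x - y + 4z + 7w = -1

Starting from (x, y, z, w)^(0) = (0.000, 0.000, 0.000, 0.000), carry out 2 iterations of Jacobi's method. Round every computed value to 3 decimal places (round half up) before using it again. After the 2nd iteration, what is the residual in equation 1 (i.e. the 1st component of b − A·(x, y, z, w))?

Iteration 1:
  x = (2 - (2)·0.000 - (3)·0.000 - (2)·0.000) / (9) = 0.222
  y = (-11 - (-2)·0.000 - (-4)·0.000 - (-3)·0.000) / (12) = -0.917
  z = (-5 - (2)·0.000 - (3)·0.000 - (-4)·0.000) / (11) = -0.455
  w = (-1 - (-1)·0.000 - (-1)·0.000 - (4)·0.000) / (7) = -0.143
Iteration 2:
  x = (2 - (2)·-0.917 - (3)·-0.455 - (2)·-0.143) / (9) = 0.609
  y = (-11 - (-2)·0.222 - (-4)·-0.455 - (-3)·-0.143) / (12) = -1.067
  z = (-5 - (2)·0.222 - (3)·-0.917 - (-4)·-0.143) / (11) = -0.297
  w = (-1 - (-1)·0.222 - (-1)·-0.917 - (4)·-0.455) / (7) = 0.018
Residual b − A·x = (-0.492, 1.888, 0.322, -0.396)

-0.492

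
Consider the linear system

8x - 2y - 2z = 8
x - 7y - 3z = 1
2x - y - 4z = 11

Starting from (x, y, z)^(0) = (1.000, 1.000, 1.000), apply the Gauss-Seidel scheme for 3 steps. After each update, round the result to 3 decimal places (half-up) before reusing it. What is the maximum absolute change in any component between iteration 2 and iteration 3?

0.356

Iteration 1:
  x = (8 - (-2)·1.000 - (-2)·1.000) / (8) = 1.500
  y = (1 - (1)·1.500 - (-3)·1.000) / (-7) = -0.357
  z = (11 - (2)·1.500 - (-1)·-0.357) / (-4) = -1.911
Iteration 2:
  x = (8 - (-2)·-0.357 - (-2)·-1.911) / (8) = 0.433
  y = (1 - (1)·0.433 - (-3)·-1.911) / (-7) = 0.738
  z = (11 - (2)·0.433 - (-1)·0.738) / (-4) = -2.718
Iteration 3:
  x = (8 - (-2)·0.738 - (-2)·-2.718) / (8) = 0.505
  y = (1 - (1)·0.505 - (-3)·-2.718) / (-7) = 1.094
  z = (11 - (2)·0.505 - (-1)·1.094) / (-4) = -2.771
Change: (0.072, 0.356, -0.053) → max |·| = 0.356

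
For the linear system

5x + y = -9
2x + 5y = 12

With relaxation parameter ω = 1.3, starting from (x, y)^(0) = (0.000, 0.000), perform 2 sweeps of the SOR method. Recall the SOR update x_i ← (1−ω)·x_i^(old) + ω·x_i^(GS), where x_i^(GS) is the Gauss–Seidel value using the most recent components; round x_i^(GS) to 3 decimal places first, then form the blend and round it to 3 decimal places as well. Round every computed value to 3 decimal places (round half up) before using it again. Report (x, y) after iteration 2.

Iteration 1:
  x: GS value = (-9 - (1)·0.000) / (5) = -1.800;  x ← (1−ω)·0.000 + ω·-1.800 = -2.340
  y: GS value = (12 - (2)·-2.340) / (5) = 3.336;  y ← (1−ω)·0.000 + ω·3.336 = 4.337
Iteration 2:
  x: GS value = (-9 - (1)·4.337) / (5) = -2.667;  x ← (1−ω)·-2.340 + ω·-2.667 = -2.765
  y: GS value = (12 - (2)·-2.765) / (5) = 3.506;  y ← (1−ω)·4.337 + ω·3.506 = 3.257

(-2.765, 3.257)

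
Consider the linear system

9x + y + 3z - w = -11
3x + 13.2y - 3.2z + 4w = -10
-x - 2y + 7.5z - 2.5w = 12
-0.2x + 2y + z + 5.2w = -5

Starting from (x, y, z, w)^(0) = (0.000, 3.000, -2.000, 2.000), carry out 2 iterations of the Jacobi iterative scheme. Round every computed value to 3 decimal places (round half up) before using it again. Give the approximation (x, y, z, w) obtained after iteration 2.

(-2.232, 0.662, 0.441, -0.866)

Iteration 1:
  x = (-11 - (1)·3.000 - (3)·-2.000 - (-1)·2.000) / (9) = -0.667
  y = (-10 - (3)·0.000 - (-3.2)·-2.000 - (4)·2.000) / (13.2) = -1.848
  z = (12 - (-1)·0.000 - (-2)·3.000 - (-2.5)·2.000) / (7.5) = 3.067
  w = (-5 - (-0.2)·0.000 - (2)·3.000 - (1)·-2.000) / (5.2) = -1.731
Iteration 2:
  x = (-11 - (1)·-1.848 - (3)·3.067 - (-1)·-1.731) / (9) = -2.232
  y = (-10 - (3)·-0.667 - (-3.2)·3.067 - (4)·-1.731) / (13.2) = 0.662
  z = (12 - (-1)·-0.667 - (-2)·-1.848 - (-2.5)·-1.731) / (7.5) = 0.441
  w = (-5 - (-0.2)·-0.667 - (2)·-1.848 - (1)·3.067) / (5.2) = -0.866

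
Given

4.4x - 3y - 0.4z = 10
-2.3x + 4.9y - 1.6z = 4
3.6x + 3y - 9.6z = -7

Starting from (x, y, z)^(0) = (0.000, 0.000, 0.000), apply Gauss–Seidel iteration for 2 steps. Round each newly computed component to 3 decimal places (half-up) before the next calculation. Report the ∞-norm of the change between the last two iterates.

Iteration 1:
  x = (10 - (-3)·0.000 - (-0.4)·0.000) / (4.4) = 2.273
  y = (4 - (-2.3)·2.273 - (-1.6)·0.000) / (4.9) = 1.883
  z = (-7 - (3.6)·2.273 - (3)·1.883) / (-9.6) = 2.170
Iteration 2:
  x = (10 - (-3)·1.883 - (-0.4)·2.170) / (4.4) = 3.754
  y = (4 - (-2.3)·3.754 - (-1.6)·2.170) / (4.9) = 3.287
  z = (-7 - (3.6)·3.754 - (3)·3.287) / (-9.6) = 3.164
Change: (1.481, 1.404, 0.994) → max |·| = 1.481

1.481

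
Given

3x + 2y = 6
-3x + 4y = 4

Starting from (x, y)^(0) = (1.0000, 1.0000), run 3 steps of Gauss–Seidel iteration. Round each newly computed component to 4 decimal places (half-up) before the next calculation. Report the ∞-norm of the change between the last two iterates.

0.3333

Iteration 1:
  x = (6 - (2)·1.0000) / (3) = 1.3333
  y = (4 - (-3)·1.3333) / (4) = 2.0000
Iteration 2:
  x = (6 - (2)·2.0000) / (3) = 0.6667
  y = (4 - (-3)·0.6667) / (4) = 1.5000
Iteration 3:
  x = (6 - (2)·1.5000) / (3) = 1.0000
  y = (4 - (-3)·1.0000) / (4) = 1.7500
Change: (0.3333, 0.2500) → max |·| = 0.3333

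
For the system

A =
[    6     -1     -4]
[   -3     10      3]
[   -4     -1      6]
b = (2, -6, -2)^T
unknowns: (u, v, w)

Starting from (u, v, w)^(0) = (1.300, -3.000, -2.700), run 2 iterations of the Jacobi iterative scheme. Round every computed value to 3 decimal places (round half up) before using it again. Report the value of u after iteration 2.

Iteration 1:
  u = (2 - (-1)·-3.000 - (-4)·-2.700) / (6) = -1.967
  v = (-6 - (-3)·1.300 - (3)·-2.700) / (10) = 0.600
  w = (-2 - (-4)·1.300 - (-1)·-3.000) / (6) = 0.033
Iteration 2:
  u = (2 - (-1)·0.600 - (-4)·0.033) / (6) = 0.455
  v = (-6 - (-3)·-1.967 - (3)·0.033) / (10) = -1.200
  w = (-2 - (-4)·-1.967 - (-1)·0.600) / (6) = -1.545

0.455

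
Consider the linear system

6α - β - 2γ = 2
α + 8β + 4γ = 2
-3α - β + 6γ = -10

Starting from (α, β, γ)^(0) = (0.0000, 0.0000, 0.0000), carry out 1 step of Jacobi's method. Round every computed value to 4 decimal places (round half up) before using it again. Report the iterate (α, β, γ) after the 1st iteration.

(0.3333, 0.2500, -1.6667)

Iteration 1:
  α = (2 - (-1)·0.0000 - (-2)·0.0000) / (6) = 0.3333
  β = (2 - (1)·0.0000 - (4)·0.0000) / (8) = 0.2500
  γ = (-10 - (-3)·0.0000 - (-1)·0.0000) / (6) = -1.6667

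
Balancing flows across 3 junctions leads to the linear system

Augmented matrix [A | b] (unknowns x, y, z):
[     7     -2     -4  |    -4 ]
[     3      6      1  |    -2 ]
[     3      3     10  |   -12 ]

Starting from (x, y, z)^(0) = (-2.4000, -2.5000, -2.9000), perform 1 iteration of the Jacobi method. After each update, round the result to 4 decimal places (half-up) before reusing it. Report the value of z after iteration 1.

0.2700

Iteration 1:
  x = (-4 - (-2)·-2.5000 - (-4)·-2.9000) / (7) = -2.9429
  y = (-2 - (3)·-2.4000 - (1)·-2.9000) / (6) = 1.3500
  z = (-12 - (3)·-2.4000 - (3)·-2.5000) / (10) = 0.2700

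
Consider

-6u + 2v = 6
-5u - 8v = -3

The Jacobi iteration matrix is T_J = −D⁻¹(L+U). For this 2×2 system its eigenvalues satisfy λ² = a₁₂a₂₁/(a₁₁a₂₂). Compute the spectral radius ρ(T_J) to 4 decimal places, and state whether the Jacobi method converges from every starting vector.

0.4564

a₁₂a₂₁/(a₁₁a₂₂) = (2)·(-5) / ((-6)·(-8)) = -0.208333
ρ = √|-0.208333| = √0.208333 = 0.4564
ρ < 1, so Jacobi converges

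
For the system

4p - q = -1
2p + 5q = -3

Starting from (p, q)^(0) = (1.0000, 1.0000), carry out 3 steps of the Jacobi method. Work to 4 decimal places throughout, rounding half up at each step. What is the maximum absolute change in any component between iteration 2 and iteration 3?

Iteration 1:
  p = (-1 - (-1)·1.0000) / (4) = 0.0000
  q = (-3 - (2)·1.0000) / (5) = -1.0000
Iteration 2:
  p = (-1 - (-1)·-1.0000) / (4) = -0.5000
  q = (-3 - (2)·0.0000) / (5) = -0.6000
Iteration 3:
  p = (-1 - (-1)·-0.6000) / (4) = -0.4000
  q = (-3 - (2)·-0.5000) / (5) = -0.4000
Change: (0.1000, 0.2000) → max |·| = 0.2000

0.2000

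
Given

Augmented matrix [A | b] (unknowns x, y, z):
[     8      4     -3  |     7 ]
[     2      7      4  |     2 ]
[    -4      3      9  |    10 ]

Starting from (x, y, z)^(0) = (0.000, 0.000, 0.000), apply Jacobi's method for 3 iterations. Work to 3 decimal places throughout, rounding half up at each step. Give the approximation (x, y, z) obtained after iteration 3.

Iteration 1:
  x = (7 - (4)·0.000 - (-3)·0.000) / (8) = 0.875
  y = (2 - (2)·0.000 - (4)·0.000) / (7) = 0.286
  z = (10 - (-4)·0.000 - (3)·0.000) / (9) = 1.111
Iteration 2:
  x = (7 - (4)·0.286 - (-3)·1.111) / (8) = 1.149
  y = (2 - (2)·0.875 - (4)·1.111) / (7) = -0.599
  z = (10 - (-4)·0.875 - (3)·0.286) / (9) = 1.405
Iteration 3:
  x = (7 - (4)·-0.599 - (-3)·1.405) / (8) = 1.701
  y = (2 - (2)·1.149 - (4)·1.405) / (7) = -0.845
  z = (10 - (-4)·1.149 - (3)·-0.599) / (9) = 1.821

(1.701, -0.845, 1.821)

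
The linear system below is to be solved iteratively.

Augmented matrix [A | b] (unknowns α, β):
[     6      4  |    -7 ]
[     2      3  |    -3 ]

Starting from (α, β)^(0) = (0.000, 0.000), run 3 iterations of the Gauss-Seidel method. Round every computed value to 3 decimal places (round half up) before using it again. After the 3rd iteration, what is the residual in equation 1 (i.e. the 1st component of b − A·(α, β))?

Iteration 1:
  α = (-7 - (4)·0.000) / (6) = -1.167
  β = (-3 - (2)·-1.167) / (3) = -0.222
Iteration 2:
  α = (-7 - (4)·-0.222) / (6) = -1.019
  β = (-3 - (2)·-1.019) / (3) = -0.321
Iteration 3:
  α = (-7 - (4)·-0.321) / (6) = -0.953
  β = (-3 - (2)·-0.953) / (3) = -0.365
Residual b − A·x = (0.178, 0.001)

0.178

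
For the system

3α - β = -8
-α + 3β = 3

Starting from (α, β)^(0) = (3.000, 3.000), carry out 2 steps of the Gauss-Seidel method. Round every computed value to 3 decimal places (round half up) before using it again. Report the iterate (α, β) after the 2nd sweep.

Iteration 1:
  α = (-8 - (-1)·3.000) / (3) = -1.667
  β = (3 - (-1)·-1.667) / (3) = 0.444
Iteration 2:
  α = (-8 - (-1)·0.444) / (3) = -2.519
  β = (3 - (-1)·-2.519) / (3) = 0.160

(-2.519, 0.160)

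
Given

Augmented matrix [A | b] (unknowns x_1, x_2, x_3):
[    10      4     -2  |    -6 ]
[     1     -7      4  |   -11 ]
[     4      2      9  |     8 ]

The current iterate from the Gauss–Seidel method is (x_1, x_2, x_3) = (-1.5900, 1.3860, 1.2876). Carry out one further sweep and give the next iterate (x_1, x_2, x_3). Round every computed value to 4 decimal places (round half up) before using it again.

(-0.8969, 2.1791, 0.8033)

One sweep:
  x_1 = (-6 - (4)·1.3860 - (-2)·1.2876) / (10) = -0.8969
  x_2 = (-11 - (1)·-0.8969 - (4)·1.2876) / (-7) = 2.1791
  x_3 = (8 - (4)·-0.8969 - (2)·2.1791) / (9) = 0.8033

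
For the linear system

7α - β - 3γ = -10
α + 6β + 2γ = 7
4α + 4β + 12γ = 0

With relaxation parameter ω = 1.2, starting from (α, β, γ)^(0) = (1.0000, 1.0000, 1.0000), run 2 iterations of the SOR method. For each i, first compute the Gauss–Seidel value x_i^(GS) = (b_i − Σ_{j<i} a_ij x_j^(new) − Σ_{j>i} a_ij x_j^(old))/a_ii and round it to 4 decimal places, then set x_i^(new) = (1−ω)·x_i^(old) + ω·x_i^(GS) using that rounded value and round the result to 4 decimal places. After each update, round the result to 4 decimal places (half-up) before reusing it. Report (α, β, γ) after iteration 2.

Iteration 1:
  α: GS value = (-10 - (-1)·1.0000 - (-3)·1.0000) / (7) = -0.8571;  α ← (1−ω)·1.0000 + ω·-0.8571 = -1.2285
  β: GS value = (7 - (1)·-1.2285 - (2)·1.0000) / (6) = 1.0381;  β ← (1−ω)·1.0000 + ω·1.0381 = 1.0457
  γ: GS value = (0 - (4)·-1.2285 - (4)·1.0457) / (12) = 0.0609;  γ ← (1−ω)·1.0000 + ω·0.0609 = -0.1269
Iteration 2:
  α: GS value = (-10 - (-1)·1.0457 - (-3)·-0.1269) / (7) = -1.3336;  α ← (1−ω)·-1.2285 + ω·-1.3336 = -1.3546
  β: GS value = (7 - (1)·-1.3546 - (2)·-0.1269) / (6) = 1.4347;  β ← (1−ω)·1.0457 + ω·1.4347 = 1.5125
  γ: GS value = (0 - (4)·-1.3546 - (4)·1.5125) / (12) = -0.0526;  γ ← (1−ω)·-0.1269 + ω·-0.0526 = -0.0377

(-1.3546, 1.5125, -0.0377)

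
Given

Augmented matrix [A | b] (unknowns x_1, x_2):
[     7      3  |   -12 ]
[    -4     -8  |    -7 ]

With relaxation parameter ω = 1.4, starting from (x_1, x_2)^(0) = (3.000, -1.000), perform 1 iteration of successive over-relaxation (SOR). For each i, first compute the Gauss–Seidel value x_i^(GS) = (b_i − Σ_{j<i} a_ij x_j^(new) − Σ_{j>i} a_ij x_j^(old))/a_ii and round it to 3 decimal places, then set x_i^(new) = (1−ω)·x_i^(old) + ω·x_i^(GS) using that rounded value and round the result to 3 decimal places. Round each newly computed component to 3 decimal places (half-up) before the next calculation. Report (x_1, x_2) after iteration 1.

(-3.000, 3.725)

Iteration 1:
  x_1: GS value = (-12 - (3)·-1.000) / (7) = -1.286;  x_1 ← (1−ω)·3.000 + ω·-1.286 = -3.000
  x_2: GS value = (-7 - (-4)·-3.000) / (-8) = 2.375;  x_2 ← (1−ω)·-1.000 + ω·2.375 = 3.725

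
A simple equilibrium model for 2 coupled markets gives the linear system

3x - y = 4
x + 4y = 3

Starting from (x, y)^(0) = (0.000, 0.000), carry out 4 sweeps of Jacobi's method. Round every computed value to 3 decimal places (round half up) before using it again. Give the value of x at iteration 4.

1.451

Iteration 1:
  x = (4 - (-1)·0.000) / (3) = 1.333
  y = (3 - (1)·0.000) / (4) = 0.750
Iteration 2:
  x = (4 - (-1)·0.750) / (3) = 1.583
  y = (3 - (1)·1.333) / (4) = 0.417
Iteration 3:
  x = (4 - (-1)·0.417) / (3) = 1.472
  y = (3 - (1)·1.583) / (4) = 0.354
Iteration 4:
  x = (4 - (-1)·0.354) / (3) = 1.451
  y = (3 - (1)·1.472) / (4) = 0.382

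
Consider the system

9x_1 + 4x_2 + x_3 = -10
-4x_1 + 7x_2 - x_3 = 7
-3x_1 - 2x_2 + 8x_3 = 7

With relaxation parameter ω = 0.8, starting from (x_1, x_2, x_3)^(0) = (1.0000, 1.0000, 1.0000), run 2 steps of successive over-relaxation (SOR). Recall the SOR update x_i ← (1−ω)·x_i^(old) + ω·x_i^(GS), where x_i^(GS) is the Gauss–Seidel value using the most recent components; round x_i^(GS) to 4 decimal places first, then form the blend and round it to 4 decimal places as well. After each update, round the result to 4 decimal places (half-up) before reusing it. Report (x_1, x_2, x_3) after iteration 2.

(-1.3880, 0.3624, 0.4919)

Iteration 1:
  x_1: GS value = (-10 - (4)·1.0000 - (1)·1.0000) / (9) = -1.6667;  x_1 ← (1−ω)·1.0000 + ω·-1.6667 = -1.1334
  x_2: GS value = (7 - (-4)·-1.1334 - (-1)·1.0000) / (7) = 0.4952;  x_2 ← (1−ω)·1.0000 + ω·0.4952 = 0.5962
  x_3: GS value = (7 - (-3)·-1.1334 - (-2)·0.5962) / (8) = 0.5990;  x_3 ← (1−ω)·1.0000 + ω·0.5990 = 0.6792
Iteration 2:
  x_1: GS value = (-10 - (4)·0.5962 - (1)·0.6792) / (9) = -1.4516;  x_1 ← (1−ω)·-1.1334 + ω·-1.4516 = -1.3880
  x_2: GS value = (7 - (-4)·-1.3880 - (-1)·0.6792) / (7) = 0.3039;  x_2 ← (1−ω)·0.5962 + ω·0.3039 = 0.3624
  x_3: GS value = (7 - (-3)·-1.3880 - (-2)·0.3624) / (8) = 0.4451;  x_3 ← (1−ω)·0.6792 + ω·0.4451 = 0.4919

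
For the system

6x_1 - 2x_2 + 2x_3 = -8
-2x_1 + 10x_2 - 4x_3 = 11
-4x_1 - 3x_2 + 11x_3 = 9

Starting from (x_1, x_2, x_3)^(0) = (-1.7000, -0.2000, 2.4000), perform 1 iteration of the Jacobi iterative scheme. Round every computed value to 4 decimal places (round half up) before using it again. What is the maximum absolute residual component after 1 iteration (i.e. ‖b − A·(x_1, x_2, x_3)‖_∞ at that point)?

Iteration 1:
  x_1 = (-8 - (-2)·-0.2000 - (2)·2.4000) / (6) = -2.2000
  x_2 = (11 - (-2)·-1.7000 - (-4)·2.4000) / (10) = 1.7200
  x_3 = (9 - (-4)·-1.7000 - (-3)·-0.2000) / (11) = 0.1455
Residual b − A·x = (8.3490, -10.0180, 3.7595); ∞-norm = 10.0180

10.0180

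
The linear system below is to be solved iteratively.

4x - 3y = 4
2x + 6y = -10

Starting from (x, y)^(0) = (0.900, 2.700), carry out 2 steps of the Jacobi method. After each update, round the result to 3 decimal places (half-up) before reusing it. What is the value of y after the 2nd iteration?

Iteration 1:
  x = (4 - (-3)·2.700) / (4) = 3.025
  y = (-10 - (2)·0.900) / (6) = -1.967
Iteration 2:
  x = (4 - (-3)·-1.967) / (4) = -0.475
  y = (-10 - (2)·3.025) / (6) = -2.675

-2.675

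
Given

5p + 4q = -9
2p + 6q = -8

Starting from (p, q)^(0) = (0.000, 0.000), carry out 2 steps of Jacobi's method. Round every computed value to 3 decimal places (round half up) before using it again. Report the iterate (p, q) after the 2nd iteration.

(-0.734, -0.733)

Iteration 1:
  p = (-9 - (4)·0.000) / (5) = -1.800
  q = (-8 - (2)·0.000) / (6) = -1.333
Iteration 2:
  p = (-9 - (4)·-1.333) / (5) = -0.734
  q = (-8 - (2)·-1.800) / (6) = -0.733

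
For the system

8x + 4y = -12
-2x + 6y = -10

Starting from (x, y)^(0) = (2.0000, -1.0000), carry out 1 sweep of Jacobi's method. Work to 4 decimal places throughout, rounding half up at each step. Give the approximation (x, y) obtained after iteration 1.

Iteration 1:
  x = (-12 - (4)·-1.0000) / (8) = -1.0000
  y = (-10 - (-2)·2.0000) / (6) = -1.0000

(-1.0000, -1.0000)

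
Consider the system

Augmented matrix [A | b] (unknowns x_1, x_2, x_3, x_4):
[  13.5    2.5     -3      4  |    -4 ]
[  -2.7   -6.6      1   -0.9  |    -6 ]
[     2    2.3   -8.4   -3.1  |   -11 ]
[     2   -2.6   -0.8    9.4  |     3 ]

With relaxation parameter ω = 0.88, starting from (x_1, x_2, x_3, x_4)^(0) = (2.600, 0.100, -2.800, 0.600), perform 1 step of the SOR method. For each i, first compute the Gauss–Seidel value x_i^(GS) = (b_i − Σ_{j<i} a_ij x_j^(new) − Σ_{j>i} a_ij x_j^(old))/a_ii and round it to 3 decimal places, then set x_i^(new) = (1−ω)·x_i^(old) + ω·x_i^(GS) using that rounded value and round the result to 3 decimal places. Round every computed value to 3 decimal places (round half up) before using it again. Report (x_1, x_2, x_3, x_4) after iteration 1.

(-0.669, 0.608, 0.628, 0.673)

Iteration 1:
  x_1: GS value = (-4 - (2.5)·0.100 - (-3)·-2.800 - (4)·0.600) / (13.5) = -1.115;  x_1 ← (1−ω)·2.600 + ω·-1.115 = -0.669
  x_2: GS value = (-6 - (-2.7)·-0.669 - (1)·-2.800 - (-0.9)·0.600) / (-6.6) = 0.677;  x_2 ← (1−ω)·0.100 + ω·0.677 = 0.608
  x_3: GS value = (-11 - (2)·-0.669 - (2.3)·0.608 - (-3.1)·0.600) / (-8.4) = 1.095;  x_3 ← (1−ω)·-2.800 + ω·1.095 = 0.628
  x_4: GS value = (3 - (2)·-0.669 - (-2.6)·0.608 - (-0.8)·0.628) / (9.4) = 0.683;  x_4 ← (1−ω)·0.600 + ω·0.683 = 0.673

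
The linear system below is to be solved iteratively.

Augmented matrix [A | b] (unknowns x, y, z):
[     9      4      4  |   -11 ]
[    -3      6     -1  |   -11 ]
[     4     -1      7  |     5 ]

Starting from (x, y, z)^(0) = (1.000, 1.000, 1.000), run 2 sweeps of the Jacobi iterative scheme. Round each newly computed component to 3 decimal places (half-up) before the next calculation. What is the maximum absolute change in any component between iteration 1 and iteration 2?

1.674

Iteration 1:
  x = (-11 - (4)·1.000 - (4)·1.000) / (9) = -2.111
  y = (-11 - (-3)·1.000 - (-1)·1.000) / (6) = -1.167
  z = (5 - (4)·1.000 - (-1)·1.000) / (7) = 0.286
Iteration 2:
  x = (-11 - (4)·-1.167 - (4)·0.286) / (9) = -0.831
  y = (-11 - (-3)·-2.111 - (-1)·0.286) / (6) = -2.841
  z = (5 - (4)·-2.111 - (-1)·-1.167) / (7) = 1.754
Change: (1.280, -1.674, 1.468) → max |·| = 1.674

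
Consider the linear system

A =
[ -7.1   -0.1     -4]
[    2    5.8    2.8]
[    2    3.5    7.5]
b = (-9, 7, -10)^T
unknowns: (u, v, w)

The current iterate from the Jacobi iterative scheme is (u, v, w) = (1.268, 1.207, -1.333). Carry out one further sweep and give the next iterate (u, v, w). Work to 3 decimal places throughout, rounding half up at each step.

One sweep:
  u = (-9 - (-0.1)·1.207 - (-4)·-1.333) / (-7.1) = 2.002
  v = (7 - (2)·1.268 - (2.8)·-1.333) / (5.8) = 1.413
  w = (-10 - (2)·1.268 - (3.5)·1.207) / (7.5) = -2.235

(2.002, 1.413, -2.235)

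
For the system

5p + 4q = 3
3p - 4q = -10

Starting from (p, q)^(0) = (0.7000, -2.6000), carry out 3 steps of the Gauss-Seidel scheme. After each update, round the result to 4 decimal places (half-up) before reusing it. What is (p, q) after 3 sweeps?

(0.4048, 2.8036)

Iteration 1:
  p = (3 - (4)·-2.6000) / (5) = 2.6800
  q = (-10 - (3)·2.6800) / (-4) = 4.5100
Iteration 2:
  p = (3 - (4)·4.5100) / (5) = -3.0080
  q = (-10 - (3)·-3.0080) / (-4) = 0.2440
Iteration 3:
  p = (3 - (4)·0.2440) / (5) = 0.4048
  q = (-10 - (3)·0.4048) / (-4) = 2.8036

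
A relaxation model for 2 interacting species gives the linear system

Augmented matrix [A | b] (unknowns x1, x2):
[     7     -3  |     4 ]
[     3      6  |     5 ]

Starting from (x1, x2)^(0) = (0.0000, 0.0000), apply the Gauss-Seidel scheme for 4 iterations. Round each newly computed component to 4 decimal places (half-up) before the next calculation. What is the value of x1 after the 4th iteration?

0.7666

Iteration 1:
  x1 = (4 - (-3)·0.0000) / (7) = 0.5714
  x2 = (5 - (3)·0.5714) / (6) = 0.5476
Iteration 2:
  x1 = (4 - (-3)·0.5476) / (7) = 0.8061
  x2 = (5 - (3)·0.8061) / (6) = 0.4303
Iteration 3:
  x1 = (4 - (-3)·0.4303) / (7) = 0.7558
  x2 = (5 - (3)·0.7558) / (6) = 0.4554
Iteration 4:
  x1 = (4 - (-3)·0.4554) / (7) = 0.7666
  x2 = (5 - (3)·0.7666) / (6) = 0.4500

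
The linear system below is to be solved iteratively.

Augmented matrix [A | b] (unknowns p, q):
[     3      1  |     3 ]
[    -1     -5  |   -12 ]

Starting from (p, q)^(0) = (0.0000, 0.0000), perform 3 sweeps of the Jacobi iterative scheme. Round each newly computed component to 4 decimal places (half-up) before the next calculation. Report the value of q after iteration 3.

2.3600

Iteration 1:
  p = (3 - (1)·0.0000) / (3) = 1.0000
  q = (-12 - (-1)·0.0000) / (-5) = 2.4000
Iteration 2:
  p = (3 - (1)·2.4000) / (3) = 0.2000
  q = (-12 - (-1)·1.0000) / (-5) = 2.2000
Iteration 3:
  p = (3 - (1)·2.2000) / (3) = 0.2667
  q = (-12 - (-1)·0.2000) / (-5) = 2.3600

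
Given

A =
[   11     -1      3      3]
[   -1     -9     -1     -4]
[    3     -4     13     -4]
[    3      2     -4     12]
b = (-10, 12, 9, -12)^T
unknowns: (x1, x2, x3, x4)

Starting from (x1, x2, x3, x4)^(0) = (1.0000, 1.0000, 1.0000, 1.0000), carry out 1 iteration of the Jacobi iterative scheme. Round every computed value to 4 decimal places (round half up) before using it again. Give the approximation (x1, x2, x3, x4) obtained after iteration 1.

Iteration 1:
  x1 = (-10 - (-1)·1.0000 - (3)·1.0000 - (3)·1.0000) / (11) = -1.3636
  x2 = (12 - (-1)·1.0000 - (-1)·1.0000 - (-4)·1.0000) / (-9) = -2.0000
  x3 = (9 - (3)·1.0000 - (-4)·1.0000 - (-4)·1.0000) / (13) = 1.0769
  x4 = (-12 - (3)·1.0000 - (2)·1.0000 - (-4)·1.0000) / (12) = -1.0833

(-1.3636, -2.0000, 1.0769, -1.0833)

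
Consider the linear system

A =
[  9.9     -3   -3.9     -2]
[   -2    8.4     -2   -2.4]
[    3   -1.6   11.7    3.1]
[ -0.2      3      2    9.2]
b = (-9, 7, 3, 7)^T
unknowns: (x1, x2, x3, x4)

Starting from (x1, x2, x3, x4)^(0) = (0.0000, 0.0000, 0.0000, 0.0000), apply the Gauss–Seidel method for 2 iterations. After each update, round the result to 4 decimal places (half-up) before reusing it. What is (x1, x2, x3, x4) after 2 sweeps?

Iteration 1:
  x1 = (-9 - (-3)·0.0000 - (-3.9)·0.0000 - (-2)·0.0000) / (9.9) = -0.9091
  x2 = (7 - (-2)·-0.9091 - (-2)·0.0000 - (-2.4)·0.0000) / (8.4) = 0.6169
  x3 = (3 - (3)·-0.9091 - (-1.6)·0.6169 - (3.1)·0.0000) / (11.7) = 0.5739
  x4 = (7 - (-0.2)·-0.9091 - (3)·0.6169 - (2)·0.5739) / (9.2) = 0.4152
Iteration 2:
  x1 = (-9 - (-3)·0.6169 - (-3.9)·0.5739 - (-2)·0.4152) / (9.9) = -0.4122
  x2 = (7 - (-2)·-0.4122 - (-2)·0.5739 - (-2.4)·0.4152) / (8.4) = 0.9905
  x3 = (3 - (3)·-0.4122 - (-1.6)·0.9905 - (3.1)·0.4152) / (11.7) = 0.3875
  x4 = (7 - (-0.2)·-0.4122 - (3)·0.9905 - (2)·0.3875) / (9.2) = 0.3447

(-0.4122, 0.9905, 0.3875, 0.3447)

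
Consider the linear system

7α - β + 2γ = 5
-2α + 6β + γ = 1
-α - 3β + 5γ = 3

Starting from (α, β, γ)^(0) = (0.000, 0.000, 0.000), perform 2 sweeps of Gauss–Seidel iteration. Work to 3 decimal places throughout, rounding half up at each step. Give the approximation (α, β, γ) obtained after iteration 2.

(0.490, 0.166, 0.798)

Iteration 1:
  α = (5 - (-1)·0.000 - (2)·0.000) / (7) = 0.714
  β = (1 - (-2)·0.714 - (1)·0.000) / (6) = 0.405
  γ = (3 - (-1)·0.714 - (-3)·0.405) / (5) = 0.986
Iteration 2:
  α = (5 - (-1)·0.405 - (2)·0.986) / (7) = 0.490
  β = (1 - (-2)·0.490 - (1)·0.986) / (6) = 0.166
  γ = (3 - (-1)·0.490 - (-3)·0.166) / (5) = 0.798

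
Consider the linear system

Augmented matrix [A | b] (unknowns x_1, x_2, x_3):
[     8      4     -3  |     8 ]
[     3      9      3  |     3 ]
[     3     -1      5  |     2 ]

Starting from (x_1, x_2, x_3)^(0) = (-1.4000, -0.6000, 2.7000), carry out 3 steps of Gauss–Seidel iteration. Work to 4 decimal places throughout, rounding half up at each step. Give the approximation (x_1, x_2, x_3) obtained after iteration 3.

(0.7307, 0.1726, -0.0039)

Iteration 1:
  x_1 = (8 - (4)·-0.6000 - (-3)·2.7000) / (8) = 2.3125
  x_2 = (3 - (3)·2.3125 - (3)·2.7000) / (9) = -1.3375
  x_3 = (2 - (3)·2.3125 - (-1)·-1.3375) / (5) = -1.2550
Iteration 2:
  x_1 = (8 - (4)·-1.3375 - (-3)·-1.2550) / (8) = 1.1981
  x_2 = (3 - (3)·1.1981 - (3)·-1.2550) / (9) = 0.3523
  x_3 = (2 - (3)·1.1981 - (-1)·0.3523) / (5) = -0.2484
Iteration 3:
  x_1 = (8 - (4)·0.3523 - (-3)·-0.2484) / (8) = 0.7307
  x_2 = (3 - (3)·0.7307 - (3)·-0.2484) / (9) = 0.1726
  x_3 = (2 - (3)·0.7307 - (-1)·0.1726) / (5) = -0.0039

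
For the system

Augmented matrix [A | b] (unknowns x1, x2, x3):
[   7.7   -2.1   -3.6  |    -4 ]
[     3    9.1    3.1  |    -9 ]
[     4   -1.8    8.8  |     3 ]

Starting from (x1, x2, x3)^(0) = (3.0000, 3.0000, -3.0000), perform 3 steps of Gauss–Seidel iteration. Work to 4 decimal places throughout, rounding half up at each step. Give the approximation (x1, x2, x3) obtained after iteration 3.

(-0.8473, -0.7313, 0.5765)

Iteration 1:
  x1 = (-4 - (-2.1)·3.0000 - (-3.6)·-3.0000) / (7.7) = -1.1039
  x2 = (-9 - (3)·-1.1039 - (3.1)·-3.0000) / (9.1) = 0.3969
  x3 = (3 - (4)·-1.1039 - (-1.8)·0.3969) / (8.8) = 0.9239
Iteration 2:
  x1 = (-4 - (-2.1)·0.3969 - (-3.6)·0.9239) / (7.7) = 0.0207
  x2 = (-9 - (3)·0.0207 - (3.1)·0.9239) / (9.1) = -1.3106
  x3 = (3 - (4)·0.0207 - (-1.8)·-1.3106) / (8.8) = 0.0634
Iteration 3:
  x1 = (-4 - (-2.1)·-1.3106 - (-3.6)·0.0634) / (7.7) = -0.8473
  x2 = (-9 - (3)·-0.8473 - (3.1)·0.0634) / (9.1) = -0.7313
  x3 = (3 - (4)·-0.8473 - (-1.8)·-0.7313) / (8.8) = 0.5765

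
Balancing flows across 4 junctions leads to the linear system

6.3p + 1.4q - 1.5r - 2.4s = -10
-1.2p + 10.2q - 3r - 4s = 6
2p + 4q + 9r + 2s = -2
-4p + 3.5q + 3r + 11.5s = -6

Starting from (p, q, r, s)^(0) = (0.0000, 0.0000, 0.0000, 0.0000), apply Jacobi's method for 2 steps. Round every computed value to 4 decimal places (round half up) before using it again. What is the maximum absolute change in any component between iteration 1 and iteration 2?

Iteration 1:
  p = (-10 - (1.4)·0.0000 - (-1.5)·0.0000 - (-2.4)·0.0000) / (6.3) = -1.5873
  q = (6 - (-1.2)·0.0000 - (-3)·0.0000 - (-4)·0.0000) / (10.2) = 0.5882
  r = (-2 - (2)·0.0000 - (4)·0.0000 - (2)·0.0000) / (9) = -0.2222
  s = (-6 - (-4)·0.0000 - (3.5)·0.0000 - (3)·0.0000) / (11.5) = -0.5217
Iteration 2:
  p = (-10 - (1.4)·0.5882 - (-1.5)·-0.2222 - (-2.4)·-0.5217) / (6.3) = -1.9697
  q = (6 - (-1.2)·-1.5873 - (-3)·-0.2222 - (-4)·-0.5217) / (10.2) = 0.1316
  r = (-2 - (2)·-1.5873 - (4)·0.5882 - (2)·-0.5217) / (9) = -0.0150
  s = (-6 - (-4)·-1.5873 - (3.5)·0.5882 - (3)·-0.2222) / (11.5) = -1.1949
Change: (-0.3824, -0.4566, 0.2072, -0.6732) → max |·| = 0.6732

0.6732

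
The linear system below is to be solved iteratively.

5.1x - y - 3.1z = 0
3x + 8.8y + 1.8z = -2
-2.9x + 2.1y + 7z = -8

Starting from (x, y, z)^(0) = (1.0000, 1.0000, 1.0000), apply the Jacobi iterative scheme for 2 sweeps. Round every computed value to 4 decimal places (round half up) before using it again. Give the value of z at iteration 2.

Iteration 1:
  x = (0 - (-1)·1.0000 - (-3.1)·1.0000) / (5.1) = 0.8039
  y = (-2 - (3)·1.0000 - (1.8)·1.0000) / (8.8) = -0.7727
  z = (-8 - (-2.9)·1.0000 - (2.1)·1.0000) / (7) = -1.0286
Iteration 2:
  x = (0 - (-1)·-0.7727 - (-3.1)·-1.0286) / (5.1) = -0.7767
  y = (-2 - (3)·0.8039 - (1.8)·-1.0286) / (8.8) = -0.2909
  z = (-8 - (-2.9)·0.8039 - (2.1)·-0.7727) / (7) = -0.5780

-0.5780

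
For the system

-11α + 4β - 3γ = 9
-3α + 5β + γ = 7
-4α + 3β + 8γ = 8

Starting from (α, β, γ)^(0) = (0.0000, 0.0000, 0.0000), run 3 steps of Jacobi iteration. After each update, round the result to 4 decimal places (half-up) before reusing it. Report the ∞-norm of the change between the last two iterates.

0.3773

Iteration 1:
  α = (9 - (4)·0.0000 - (-3)·0.0000) / (-11) = -0.8182
  β = (7 - (-3)·0.0000 - (1)·0.0000) / (5) = 1.4000
  γ = (8 - (-4)·0.0000 - (3)·0.0000) / (8) = 1.0000
Iteration 2:
  α = (9 - (4)·1.4000 - (-3)·1.0000) / (-11) = -0.5818
  β = (7 - (-3)·-0.8182 - (1)·1.0000) / (5) = 0.7091
  γ = (8 - (-4)·-0.8182 - (3)·1.4000) / (8) = 0.0659
Iteration 3:
  α = (9 - (4)·0.7091 - (-3)·0.0659) / (-11) = -0.5783
  β = (7 - (-3)·-0.5818 - (1)·0.0659) / (5) = 1.0377
  γ = (8 - (-4)·-0.5818 - (3)·0.7091) / (8) = 0.4432
Change: (0.0035, 0.3286, 0.3773) → max |·| = 0.3773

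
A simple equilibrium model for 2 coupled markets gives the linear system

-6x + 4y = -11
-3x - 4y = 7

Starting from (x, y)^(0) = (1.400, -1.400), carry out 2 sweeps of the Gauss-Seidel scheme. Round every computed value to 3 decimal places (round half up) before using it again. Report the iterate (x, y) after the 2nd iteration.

(0.217, -1.913)

Iteration 1:
  x = (-11 - (4)·-1.400) / (-6) = 0.900
  y = (7 - (-3)·0.900) / (-4) = -2.425
Iteration 2:
  x = (-11 - (4)·-2.425) / (-6) = 0.217
  y = (7 - (-3)·0.217) / (-4) = -1.913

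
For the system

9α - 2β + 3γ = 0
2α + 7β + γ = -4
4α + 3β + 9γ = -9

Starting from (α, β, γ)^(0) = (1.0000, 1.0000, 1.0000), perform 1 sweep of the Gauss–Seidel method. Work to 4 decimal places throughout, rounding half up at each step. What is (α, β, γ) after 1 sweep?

Iteration 1:
  α = (0 - (-2)·1.0000 - (3)·1.0000) / (9) = -0.1111
  β = (-4 - (2)·-0.1111 - (1)·1.0000) / (7) = -0.6825
  γ = (-9 - (4)·-0.1111 - (3)·-0.6825) / (9) = -0.7231

(-0.1111, -0.6825, -0.7231)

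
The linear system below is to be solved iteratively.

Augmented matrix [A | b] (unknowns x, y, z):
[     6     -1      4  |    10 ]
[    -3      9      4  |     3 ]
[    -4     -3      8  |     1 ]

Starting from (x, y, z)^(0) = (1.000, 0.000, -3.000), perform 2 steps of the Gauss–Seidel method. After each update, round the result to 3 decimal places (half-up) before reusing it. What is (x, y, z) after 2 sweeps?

(0.120, -0.979, -0.182)

Iteration 1:
  x = (10 - (-1)·0.000 - (4)·-3.000) / (6) = 3.667
  y = (3 - (-3)·3.667 - (4)·-3.000) / (9) = 2.889
  z = (1 - (-4)·3.667 - (-3)·2.889) / (8) = 3.042
Iteration 2:
  x = (10 - (-1)·2.889 - (4)·3.042) / (6) = 0.120
  y = (3 - (-3)·0.120 - (4)·3.042) / (9) = -0.979
  z = (1 - (-4)·0.120 - (-3)·-0.979) / (8) = -0.182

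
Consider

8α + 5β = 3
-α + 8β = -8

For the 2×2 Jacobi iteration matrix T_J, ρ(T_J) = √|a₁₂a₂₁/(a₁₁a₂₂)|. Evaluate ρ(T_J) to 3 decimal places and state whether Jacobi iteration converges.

a₁₂a₂₁/(a₁₁a₂₂) = (5)·(-1) / ((8)·(8)) = -0.078125
ρ = √|-0.078125| = √0.078125 = 0.280
ρ < 1, so Jacobi converges

0.280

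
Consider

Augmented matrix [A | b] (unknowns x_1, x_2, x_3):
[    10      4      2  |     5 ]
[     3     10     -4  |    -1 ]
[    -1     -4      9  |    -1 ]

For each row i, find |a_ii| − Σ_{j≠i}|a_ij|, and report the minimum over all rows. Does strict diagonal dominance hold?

row 1: |10| − (4+2) = 4
row 2: |10| − (3+4) = 3
row 3: |9| − (1+4) = 4
minimum over rows = 3 → strictly diagonally dominant (convergence guaranteed)

3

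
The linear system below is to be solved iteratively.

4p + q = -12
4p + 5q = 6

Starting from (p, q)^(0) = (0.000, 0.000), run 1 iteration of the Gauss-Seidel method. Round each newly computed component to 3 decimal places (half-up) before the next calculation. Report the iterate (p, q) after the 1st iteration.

(-3.000, 3.600)

Iteration 1:
  p = (-12 - (1)·0.000) / (4) = -3.000
  q = (6 - (4)·-3.000) / (5) = 3.600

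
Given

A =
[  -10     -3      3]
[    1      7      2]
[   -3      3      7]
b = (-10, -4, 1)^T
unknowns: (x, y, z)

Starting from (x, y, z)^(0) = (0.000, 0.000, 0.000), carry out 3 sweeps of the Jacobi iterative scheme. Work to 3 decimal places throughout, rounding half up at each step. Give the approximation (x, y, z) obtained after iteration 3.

(1.471, -0.978, 0.987)

Iteration 1:
  x = (-10 - (-3)·0.000 - (3)·0.000) / (-10) = 1.000
  y = (-4 - (1)·0.000 - (2)·0.000) / (7) = -0.571
  z = (1 - (-3)·0.000 - (3)·0.000) / (7) = 0.143
Iteration 2:
  x = (-10 - (-3)·-0.571 - (3)·0.143) / (-10) = 1.214
  y = (-4 - (1)·1.000 - (2)·0.143) / (7) = -0.755
  z = (1 - (-3)·1.000 - (3)·-0.571) / (7) = 0.816
Iteration 3:
  x = (-10 - (-3)·-0.755 - (3)·0.816) / (-10) = 1.471
  y = (-4 - (1)·1.214 - (2)·0.816) / (7) = -0.978
  z = (1 - (-3)·1.214 - (3)·-0.755) / (7) = 0.987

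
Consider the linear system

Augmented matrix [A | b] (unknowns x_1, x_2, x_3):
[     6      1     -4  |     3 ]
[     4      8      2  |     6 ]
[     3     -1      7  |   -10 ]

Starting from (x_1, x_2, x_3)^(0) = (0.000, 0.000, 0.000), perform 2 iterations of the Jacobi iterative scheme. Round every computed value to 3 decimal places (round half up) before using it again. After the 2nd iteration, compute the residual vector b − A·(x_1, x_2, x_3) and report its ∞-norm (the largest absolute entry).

4.528

Iteration 1:
  x_1 = (3 - (1)·0.000 - (-4)·0.000) / (6) = 0.500
  x_2 = (6 - (4)·0.000 - (2)·0.000) / (8) = 0.750
  x_3 = (-10 - (3)·0.000 - (-1)·0.000) / (7) = -1.429
Iteration 2:
  x_1 = (3 - (1)·0.750 - (-4)·-1.429) / (6) = -0.578
  x_2 = (6 - (4)·0.500 - (2)·-1.429) / (8) = 0.857
  x_3 = (-10 - (3)·0.500 - (-1)·0.750) / (7) = -1.536
Residual b − A·x = (-0.533, 4.528, 3.343); ∞-norm = 4.528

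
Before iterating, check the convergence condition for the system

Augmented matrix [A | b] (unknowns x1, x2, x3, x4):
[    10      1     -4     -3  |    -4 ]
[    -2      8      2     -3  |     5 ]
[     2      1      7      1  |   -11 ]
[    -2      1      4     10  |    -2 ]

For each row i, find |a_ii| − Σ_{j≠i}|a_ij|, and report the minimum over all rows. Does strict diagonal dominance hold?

1

row 1: |10| − (1+4+3) = 2
row 2: |8| − (2+2+3) = 1
row 3: |7| − (2+1+1) = 3
row 4: |10| − (2+1+4) = 3
minimum over rows = 1 → strictly diagonally dominant (convergence guaranteed)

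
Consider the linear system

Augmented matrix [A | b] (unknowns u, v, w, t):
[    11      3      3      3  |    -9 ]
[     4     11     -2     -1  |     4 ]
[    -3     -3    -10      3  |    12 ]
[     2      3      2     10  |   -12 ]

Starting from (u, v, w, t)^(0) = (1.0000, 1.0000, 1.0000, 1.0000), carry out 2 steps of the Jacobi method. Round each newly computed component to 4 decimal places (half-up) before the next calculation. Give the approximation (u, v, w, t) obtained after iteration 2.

Iteration 1:
  u = (-9 - (3)·1.0000 - (3)·1.0000 - (3)·1.0000) / (11) = -1.6364
  v = (4 - (4)·1.0000 - (-2)·1.0000 - (-1)·1.0000) / (11) = 0.2727
  w = (12 - (-3)·1.0000 - (-3)·1.0000 - (3)·1.0000) / (-10) = -1.5000
  t = (-12 - (2)·1.0000 - (3)·1.0000 - (2)·1.0000) / (10) = -1.9000
Iteration 2:
  u = (-9 - (3)·0.2727 - (3)·-1.5000 - (3)·-1.9000) / (11) = 0.0347
  v = (4 - (4)·-1.6364 - (-2)·-1.5000 - (-1)·-1.9000) / (11) = 0.5132
  w = (12 - (-3)·-1.6364 - (-3)·0.2727 - (3)·-1.9000) / (-10) = -1.3609
  t = (-12 - (2)·-1.6364 - (3)·0.2727 - (2)·-1.5000) / (10) = -0.6545

(0.0347, 0.5132, -1.3609, -0.6545)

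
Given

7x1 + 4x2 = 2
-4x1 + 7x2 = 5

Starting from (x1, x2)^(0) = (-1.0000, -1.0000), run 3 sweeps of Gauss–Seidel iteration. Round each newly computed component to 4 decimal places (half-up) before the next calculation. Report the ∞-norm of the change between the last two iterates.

Iteration 1:
  x1 = (2 - (4)·-1.0000) / (7) = 0.8571
  x2 = (5 - (-4)·0.8571) / (7) = 1.2041
Iteration 2:
  x1 = (2 - (4)·1.2041) / (7) = -0.4023
  x2 = (5 - (-4)·-0.4023) / (7) = 0.4844
Iteration 3:
  x1 = (2 - (4)·0.4844) / (7) = 0.0089
  x2 = (5 - (-4)·0.0089) / (7) = 0.7194
Change: (0.4112, 0.2350) → max |·| = 0.4112

0.4112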